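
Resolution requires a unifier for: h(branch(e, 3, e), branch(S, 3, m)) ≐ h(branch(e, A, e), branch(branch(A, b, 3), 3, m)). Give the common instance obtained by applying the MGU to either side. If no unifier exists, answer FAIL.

h(branch(e, 3, e), branch(branch(3, b, 3), 3, m))

Decompose h/2: branch(e, 3, e) ≐ branch(e, A, e),  branch(S, 3, m) ≐ branch(branch(A, b, 3), 3, m).
Decompose branch/3: e ≐ e,  3 ≐ A,  e ≐ e.
Delete trivial equation e ≐ e.
Bind A := 3; substituting into the one remaining equation that mentions A gives: branch(S, 3, m) ≐ branch(branch(3, b, 3), 3, m).
Delete trivial equation e ≐ e.
Decompose branch/3: S ≐ branch(3, b, 3),  3 ≐ 3,  m ≐ m.
Bind S := branch(3, b, 3); no other remaining equation mentions S.
Delete trivial equation 3 ≐ 3.
Delete trivial equation m ≐ m.
Applying the MGU to either side gives h(branch(e, 3, e), branch(branch(3, b, 3), 3, m)).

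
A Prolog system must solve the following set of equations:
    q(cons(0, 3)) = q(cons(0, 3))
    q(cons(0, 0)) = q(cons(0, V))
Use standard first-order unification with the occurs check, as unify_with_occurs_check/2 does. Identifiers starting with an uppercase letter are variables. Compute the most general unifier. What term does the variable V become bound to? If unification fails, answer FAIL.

0

Delete trivial equation q(cons(0, 3)) = q(cons(0, 3)).
Decompose q/1: cons(0, 0) = cons(0, V).
Decompose cons/2: 0 = 0,  0 = V.
Delete trivial equation 0 = 0.
Bind V := 0.
MGU = { V -> 0 }, so V -> 0.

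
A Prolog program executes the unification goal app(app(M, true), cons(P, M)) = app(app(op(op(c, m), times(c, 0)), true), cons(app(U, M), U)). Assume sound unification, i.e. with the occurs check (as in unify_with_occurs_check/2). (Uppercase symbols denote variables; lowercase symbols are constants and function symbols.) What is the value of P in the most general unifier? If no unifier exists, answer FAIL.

Decompose app/2: app(M, true) = app(op(op(c, m), times(c, 0)), true),  cons(P, M) = cons(app(U, M), U).
Decompose app/2: M = op(op(c, m), times(c, 0)),  true = true.
Bind M := op(op(c, m), times(c, 0)); substituting into the one remaining equation that mentions M gives: cons(P, op(op(c, m), times(c, 0))) = cons(app(U, op(op(c, m), times(c, 0))), U).
Delete trivial equation true = true.
Decompose cons/2: P = app(U, op(op(c, m), times(c, 0))),  op(op(c, m), times(c, 0)) = U.
Bind P := app(U, op(op(c, m), times(c, 0))); no other remaining equation mentions P.
Bind U := op(op(c, m), times(c, 0)). Substituting into the earlier binding gives P := app(op(op(c, m), times(c, 0)), op(op(c, m), times(c, 0))).
MGU = { M -> op(op(c, m), times(c, 0)), P -> app(op(op(c, m), times(c, 0)), op(op(c, m), times(c, 0))), U -> op(op(c, m), times(c, 0)) }, so P -> app(op(op(c, m), times(c, 0)), op(op(c, m), times(c, 0))).

app(op(op(c, m), times(c, 0)), op(op(c, m), times(c, 0)))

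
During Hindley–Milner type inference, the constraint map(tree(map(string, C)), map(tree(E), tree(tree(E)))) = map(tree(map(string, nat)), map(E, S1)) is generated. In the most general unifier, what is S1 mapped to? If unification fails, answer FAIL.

FAIL

Decompose map/2: tree(map(string, C)) = tree(map(string, nat)),  map(tree(E), tree(tree(E))) = map(E, S1).
Decompose tree/1: map(string, C) = map(string, nat).
Decompose map/2: string = string,  C = nat.
Delete trivial equation string = string.
Bind C := nat; no other remaining equation mentions C.
Decompose map/2: tree(E) = E,  tree(tree(E)) = S1.
Occurs check fails: E occurs in tree(E); the equation E = tree(E) has no finite solution.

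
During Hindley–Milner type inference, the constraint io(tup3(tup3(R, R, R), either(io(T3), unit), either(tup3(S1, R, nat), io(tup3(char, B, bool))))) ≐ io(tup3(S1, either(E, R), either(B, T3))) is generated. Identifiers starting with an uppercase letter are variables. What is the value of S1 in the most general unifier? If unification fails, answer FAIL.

tup3(unit, unit, unit)

Decompose io/1: tup3(tup3(R, R, R), either(io(T3), unit), either(tup3(S1, R, nat), io(tup3(char, B, bool)))) ≐ tup3(S1, either(E, R), either(B, T3)).
Decompose tup3/3: tup3(R, R, R) ≐ S1,  either(io(T3), unit) ≐ either(E, R),  either(tup3(S1, R, nat), io(tup3(char, B, bool))) ≐ either(B, T3).
Bind S1 := tup3(R, R, R); substituting into the one remaining equation that mentions S1 gives: either(tup3(tup3(R, R, R), R, nat), io(tup3(char, B, bool))) ≐ either(B, T3).
Decompose either/2: io(T3) ≐ E,  unit ≐ R.
Bind E := io(T3); no other remaining equation mentions E.
Bind R := unit; substituting into the remaining equation gives: either(tup3(tup3(unit, unit, unit), unit, nat), io(tup3(char, B, bool))) ≐ either(B, T3). Substituting into the earlier binding gives S1 := tup3(unit, unit, unit).
Decompose either/2: tup3(tup3(unit, unit, unit), unit, nat) ≐ B,  io(tup3(char, B, bool)) ≐ T3.
Bind B := tup3(tup3(unit, unit, unit), unit, nat); substituting into the remaining equation gives: io(tup3(char, tup3(tup3(unit, unit, unit), unit, nat), bool)) ≐ T3.
Bind T3 := io(tup3(char, tup3(tup3(unit, unit, unit), unit, nat), bool)). Substituting into the earlier binding gives E := io(io(tup3(char, tup3(tup3(unit, unit, unit), unit, nat), bool))).
MGU = { S1 -> tup3(unit, unit, unit), E -> io(io(tup3(char, tup3(tup3(unit, unit, unit), unit, nat), bool))), R -> unit, B -> tup3(tup3(unit, unit, unit), unit, nat), T3 -> io(tup3(char, tup3(tup3(unit, unit, unit), unit, nat), bool)) }, so S1 -> tup3(unit, unit, unit).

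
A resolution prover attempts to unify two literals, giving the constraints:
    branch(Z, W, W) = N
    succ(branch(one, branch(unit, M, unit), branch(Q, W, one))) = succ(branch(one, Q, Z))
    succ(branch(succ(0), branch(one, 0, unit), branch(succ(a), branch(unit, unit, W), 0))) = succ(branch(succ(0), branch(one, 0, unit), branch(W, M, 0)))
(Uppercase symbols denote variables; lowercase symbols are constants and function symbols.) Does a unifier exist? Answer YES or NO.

YES

Bind N := branch(Z, W, W); no other remaining equation mentions N.
Decompose succ/1: branch(one, branch(unit, M, unit), branch(Q, W, one)) = branch(one, Q, Z).
Decompose branch/3: one = one,  branch(unit, M, unit) = Q,  branch(Q, W, one) = Z.
Delete trivial equation one = one.
Bind Q := branch(unit, M, unit); substituting into the one remaining equation that mentions Q gives: branch(branch(unit, M, unit), W, one) = Z.
Bind Z := branch(branch(unit, M, unit), W, one); no other remaining equation mentions Z. Substituting into the earlier binding gives N := branch(branch(branch(unit, M, unit), W, one), W, W).
Decompose succ/1: branch(succ(0), branch(one, 0, unit), branch(succ(a), branch(unit, unit, W), 0)) = branch(succ(0), branch(one, 0, unit), branch(W, M, 0)).
Decompose branch/3: succ(0) = succ(0),  branch(one, 0, unit) = branch(one, 0, unit),  branch(succ(a), branch(unit, unit, W), 0) = branch(W, M, 0).
Delete trivial equation succ(0) = succ(0).
Delete trivial equation branch(one, 0, unit) = branch(one, 0, unit).
Decompose branch/3: succ(a) = W,  branch(unit, unit, W) = M,  0 = 0.
Bind W := succ(a); substituting into the one remaining equation that mentions W gives: branch(unit, unit, succ(a)) = M. Substituting into the earlier bindings gives N := branch(branch(branch(unit, M, unit), succ(a), one), succ(a), succ(a)), Z := branch(branch(unit, M, unit), succ(a), one).
Bind M := branch(unit, unit, succ(a)); no other remaining equation mentions M. Substituting into the earlier bindings gives N := branch(branch(branch(unit, branch(unit, unit, succ(a)), unit), succ(a), one), succ(a), succ(a)), Q := branch(unit, branch(unit, unit, succ(a)), unit), Z := branch(branch(unit, branch(unit, unit, succ(a)), unit), succ(a), one).
Delete trivial equation 0 = 0.
No equations remain and no clash or occurs-check failure arose, so a unifier exists.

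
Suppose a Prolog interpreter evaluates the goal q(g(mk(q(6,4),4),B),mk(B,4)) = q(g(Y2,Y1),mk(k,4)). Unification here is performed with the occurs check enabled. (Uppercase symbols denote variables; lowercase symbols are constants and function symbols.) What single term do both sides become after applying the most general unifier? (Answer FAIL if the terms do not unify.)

Decompose q/2: g(mk(q(6,4),4),B) = g(Y2,Y1),  mk(B,4) = mk(k,4).
Decompose g/2: mk(q(6,4),4) = Y2,  B = Y1.
Bind Y2 := mk(q(6,4),4); no other remaining equation mentions Y2.
Bind B := Y1; substituting into the remaining equation gives: mk(Y1,4) = mk(k,4).
Decompose mk/2: Y1 = k,  4 = 4.
Bind Y1 := k; no other remaining equation mentions Y1. Substituting into the earlier binding gives B := k.
Delete trivial equation 4 = 4.
Applying the MGU to either side gives q(g(mk(q(6,4),4),k),mk(k,4)).

q(g(mk(q(6,4),4),k),mk(k,4))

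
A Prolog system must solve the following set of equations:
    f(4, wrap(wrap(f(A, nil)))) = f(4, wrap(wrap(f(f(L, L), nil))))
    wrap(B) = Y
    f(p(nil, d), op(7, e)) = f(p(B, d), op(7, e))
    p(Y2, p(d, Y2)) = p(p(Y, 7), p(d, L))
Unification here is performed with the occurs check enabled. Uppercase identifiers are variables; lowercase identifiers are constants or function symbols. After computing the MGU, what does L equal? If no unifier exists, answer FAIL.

p(wrap(nil), 7)

Decompose f/2: 4 = 4,  wrap(wrap(f(A, nil))) = wrap(wrap(f(f(L, L), nil))).
Delete trivial equation 4 = 4.
Decompose wrap/1: wrap(f(A, nil)) = wrap(f(f(L, L), nil)).
Decompose wrap/1: f(A, nil) = f(f(L, L), nil).
Decompose f/2: A = f(L, L),  nil = nil.
Bind A := f(L, L); no other remaining equation mentions A.
Delete trivial equation nil = nil.
Bind Y := wrap(B); substituting into the one remaining equation that mentions Y gives: p(Y2, p(d, Y2)) = p(p(wrap(B), 7), p(d, L)).
Decompose f/2: p(nil, d) = p(B, d),  op(7, e) = op(7, e).
Decompose p/2: nil = B,  d = d.
Bind B := nil; substituting into the one remaining equation that mentions B gives: p(Y2, p(d, Y2)) = p(p(wrap(nil), 7), p(d, L)). Substituting into the earlier binding gives Y := wrap(nil).
Delete trivial equation d = d.
Delete trivial equation op(7, e) = op(7, e).
Decompose p/2: Y2 = p(wrap(nil), 7),  p(d, Y2) = p(d, L).
Bind Y2 := p(wrap(nil), 7); substituting into the remaining equation gives: p(d, p(wrap(nil), 7)) = p(d, L).
Decompose p/2: d = d,  p(wrap(nil), 7) = L.
Delete trivial equation d = d.
Bind L := p(wrap(nil), 7). Substituting into the earlier binding gives A := f(p(wrap(nil), 7), p(wrap(nil), 7)).
MGU = { A -> f(p(wrap(nil), 7), p(wrap(nil), 7)), Y -> wrap(nil), B -> nil, Y2 -> p(wrap(nil), 7), L -> p(wrap(nil), 7) }, so L -> p(wrap(nil), 7).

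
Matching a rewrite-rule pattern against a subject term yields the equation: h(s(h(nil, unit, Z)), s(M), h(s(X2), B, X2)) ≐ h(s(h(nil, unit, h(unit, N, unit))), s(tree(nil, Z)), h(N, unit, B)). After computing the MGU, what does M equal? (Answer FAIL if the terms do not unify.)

tree(nil, h(unit, s(unit), unit))

Decompose h/3: s(h(nil, unit, Z)) ≐ s(h(nil, unit, h(unit, N, unit))),  s(M) ≐ s(tree(nil, Z)),  h(s(X2), B, X2) ≐ h(N, unit, B).
Decompose s/1: h(nil, unit, Z) ≐ h(nil, unit, h(unit, N, unit)).
Decompose h/3: nil ≐ nil,  unit ≐ unit,  Z ≐ h(unit, N, unit).
Delete trivial equation nil ≐ nil.
Delete trivial equation unit ≐ unit.
Bind Z := h(unit, N, unit); substituting into the one remaining equation that mentions Z gives: s(M) ≐ s(tree(nil, h(unit, N, unit))).
Decompose s/1: M ≐ tree(nil, h(unit, N, unit)).
Bind M := tree(nil, h(unit, N, unit)); no other remaining equation mentions M.
Decompose h/3: s(X2) ≐ N,  B ≐ unit,  X2 ≐ B.
Bind N := s(X2); no other remaining equation mentions N. Substituting into the earlier bindings gives Z := h(unit, s(X2), unit), M := tree(nil, h(unit, s(X2), unit)).
Bind B := unit; substituting into the remaining equation gives: X2 ≐ unit.
Bind X2 := unit. Substituting into the earlier bindings gives Z := h(unit, s(unit), unit), M := tree(nil, h(unit, s(unit), unit)), N := s(unit).
MGU = { Z := h(unit, s(unit), unit), M := tree(nil, h(unit, s(unit), unit)), N := s(unit), B := unit, X2 := unit }, so M := tree(nil, h(unit, s(unit), unit)).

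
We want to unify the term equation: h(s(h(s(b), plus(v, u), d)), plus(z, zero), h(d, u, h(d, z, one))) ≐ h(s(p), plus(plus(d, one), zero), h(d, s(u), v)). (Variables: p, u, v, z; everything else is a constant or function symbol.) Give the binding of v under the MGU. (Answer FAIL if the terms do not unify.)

FAIL

Decompose h/3: s(h(s(b), plus(v, u), d)) ≐ s(p),  plus(z, zero) ≐ plus(plus(d, one), zero),  h(d, u, h(d, z, one)) ≐ h(d, s(u), v).
Decompose s/1: h(s(b), plus(v, u), d) ≐ p.
Bind p := h(s(b), plus(v, u), d); no other remaining equation mentions p.
Decompose plus/2: z ≐ plus(d, one),  zero ≐ zero.
Bind z := plus(d, one); substituting into the one remaining equation that mentions z gives: h(d, u, h(d, plus(d, one), one)) ≐ h(d, s(u), v).
Delete trivial equation zero ≐ zero.
Decompose h/3: d ≐ d,  u ≐ s(u),  h(d, plus(d, one), one) ≐ v.
Delete trivial equation d ≐ d.
Occurs check fails: u occurs in s(u); the equation u ≐ s(u) has no finite solution.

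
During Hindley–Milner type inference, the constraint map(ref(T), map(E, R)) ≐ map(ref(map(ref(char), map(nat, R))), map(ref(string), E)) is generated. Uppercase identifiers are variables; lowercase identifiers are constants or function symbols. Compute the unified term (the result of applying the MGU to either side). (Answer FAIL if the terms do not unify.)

map(ref(map(ref(char), map(nat, ref(string)))), map(ref(string), ref(string)))

Decompose map/2: ref(T) ≐ ref(map(ref(char), map(nat, R))),  map(E, R) ≐ map(ref(string), E).
Decompose ref/1: T ≐ map(ref(char), map(nat, R)).
Bind T := map(ref(char), map(nat, R)); no other remaining equation mentions T.
Decompose map/2: E ≐ ref(string),  R ≐ E.
Bind E := ref(string); substituting into the remaining equation gives: R ≐ ref(string).
Bind R := ref(string). Substituting into the earlier binding gives T := map(ref(char), map(nat, ref(string))).
Applying the MGU to either side gives map(ref(map(ref(char), map(nat, ref(string)))), map(ref(string), ref(string))).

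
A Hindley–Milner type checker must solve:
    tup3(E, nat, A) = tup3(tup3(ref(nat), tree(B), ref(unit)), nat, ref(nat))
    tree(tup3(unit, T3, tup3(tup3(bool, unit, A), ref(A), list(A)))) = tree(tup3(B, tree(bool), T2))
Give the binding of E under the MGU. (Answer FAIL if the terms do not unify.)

Decompose tup3/3: E = tup3(ref(nat), tree(B), ref(unit)),  nat = nat,  A = ref(nat).
Bind E := tup3(ref(nat), tree(B), ref(unit)); no other remaining equation mentions E.
Delete trivial equation nat = nat.
Bind A := ref(nat); substituting into the remaining equation gives: tree(tup3(unit, T3, tup3(tup3(bool, unit, ref(nat)), ref(ref(nat)), list(ref(nat))))) = tree(tup3(B, tree(bool), T2)).
Decompose tree/1: tup3(unit, T3, tup3(tup3(bool, unit, ref(nat)), ref(ref(nat)), list(ref(nat)))) = tup3(B, tree(bool), T2).
Decompose tup3/3: unit = B,  T3 = tree(bool),  tup3(tup3(bool, unit, ref(nat)), ref(ref(nat)), list(ref(nat))) = T2.
Bind B := unit; no other remaining equation mentions B. Substituting into the earlier binding gives E := tup3(ref(nat), tree(unit), ref(unit)).
Bind T3 := tree(bool); no other remaining equation mentions T3.
Bind T2 := tup3(tup3(bool, unit, ref(nat)), ref(ref(nat)), list(ref(nat))).
MGU = { E := tup3(ref(nat), tree(unit), ref(unit)), A := ref(nat), B := unit, T3 := tree(bool), T2 := tup3(tup3(bool, unit, ref(nat)), ref(ref(nat)), list(ref(nat))) }, so E := tup3(ref(nat), tree(unit), ref(unit)).

tup3(ref(nat), tree(unit), ref(unit))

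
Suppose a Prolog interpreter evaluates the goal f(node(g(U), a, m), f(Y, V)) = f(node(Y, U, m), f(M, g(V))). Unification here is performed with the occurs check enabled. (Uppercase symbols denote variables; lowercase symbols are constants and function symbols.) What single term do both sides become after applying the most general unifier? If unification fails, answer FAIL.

FAIL

Decompose f/2: node(g(U), a, m) = node(Y, U, m),  f(Y, V) = f(M, g(V)).
Decompose node/3: g(U) = Y,  a = U,  m = m.
Bind Y := g(U); substituting into the one remaining equation that mentions Y gives: f(g(U), V) = f(M, g(V)).
Bind U := a; substituting into the one remaining equation that mentions U gives: f(g(a), V) = f(M, g(V)). Substituting into the earlier binding gives Y := g(a).
Delete trivial equation m = m.
Decompose f/2: g(a) = M,  V = g(V).
Bind M := g(a); no other remaining equation mentions M.
Occurs check fails: V occurs in g(V); the equation V = g(V) has no finite solution.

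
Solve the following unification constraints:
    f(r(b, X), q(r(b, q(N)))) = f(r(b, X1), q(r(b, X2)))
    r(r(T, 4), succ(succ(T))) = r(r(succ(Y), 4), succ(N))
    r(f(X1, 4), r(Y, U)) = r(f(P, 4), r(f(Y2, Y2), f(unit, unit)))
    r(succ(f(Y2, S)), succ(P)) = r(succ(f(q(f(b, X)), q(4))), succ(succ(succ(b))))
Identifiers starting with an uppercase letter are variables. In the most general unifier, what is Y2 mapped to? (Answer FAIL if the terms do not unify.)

Decompose f/2: r(b, X) = r(b, X1),  q(r(b, q(N))) = q(r(b, X2)).
Decompose r/2: b = b,  X = X1.
Delete trivial equation b = b.
Bind X := X1; substituting into the one remaining equation that mentions X gives: r(succ(f(Y2, S)), succ(P)) = r(succ(f(q(f(b, X1)), q(4))), succ(succ(succ(b)))).
Decompose q/1: r(b, q(N)) = r(b, X2).
Decompose r/2: b = b,  q(N) = X2.
Delete trivial equation b = b.
Bind X2 := q(N); no other remaining equation mentions X2.
Decompose r/2: r(T, 4) = r(succ(Y), 4),  succ(succ(T)) = succ(N).
Decompose r/2: T = succ(Y),  4 = 4.
Bind T := succ(Y); substituting into the one remaining equation that mentions T gives: succ(succ(succ(Y))) = succ(N).
Delete trivial equation 4 = 4.
Decompose succ/1: succ(succ(Y)) = N.
Bind N := succ(succ(Y)); no other remaining equation mentions N. Substituting into the earlier binding gives X2 := q(succ(succ(Y))).
Decompose r/2: f(X1, 4) = f(P, 4),  r(Y, U) = r(f(Y2, Y2), f(unit, unit)).
Decompose f/2: X1 = P,  4 = 4.
Bind X1 := P; substituting into the one remaining equation that mentions X1 gives: r(succ(f(Y2, S)), succ(P)) = r(succ(f(q(f(b, P)), q(4))), succ(succ(succ(b)))). Substituting into the earlier binding gives X := P.
Delete trivial equation 4 = 4.
Decompose r/2: Y = f(Y2, Y2),  U = f(unit, unit).
Bind Y := f(Y2, Y2); no other remaining equation mentions Y. Substituting into the earlier bindings gives X2 := q(succ(succ(f(Y2, Y2)))), T := succ(f(Y2, Y2)), N := succ(succ(f(Y2, Y2))).
Bind U := f(unit, unit); no other remaining equation mentions U.
Decompose r/2: succ(f(Y2, S)) = succ(f(q(f(b, P)), q(4))),  succ(P) = succ(succ(succ(b))).
Decompose succ/1: f(Y2, S) = f(q(f(b, P)), q(4)).
Decompose f/2: Y2 = q(f(b, P)),  S = q(4).
Bind Y2 := q(f(b, P)); no other remaining equation mentions Y2. Substituting into the earlier bindings gives X2 := q(succ(succ(f(q(f(b, P)), q(f(b, P)))))), T := succ(f(q(f(b, P)), q(f(b, P)))), N := succ(succ(f(q(f(b, P)), q(f(b, P))))), Y := f(q(f(b, P)), q(f(b, P))).
Bind S := q(4); no other remaining equation mentions S.
Decompose succ/1: P = succ(succ(b)).
Bind P := succ(succ(b)). Substituting into the earlier bindings gives X := succ(succ(b)), X2 := q(succ(succ(f(q(f(b, succ(succ(b)))), q(f(b, succ(succ(b)))))))), T := succ(f(q(f(b, succ(succ(b)))), q(f(b, succ(succ(b)))))), N := succ(succ(f(q(f(b, succ(succ(b)))), q(f(b, succ(succ(b))))))), X1 := succ(succ(b)), Y := f(q(f(b, succ(succ(b)))), q(f(b, succ(succ(b))))), Y2 := q(f(b, succ(succ(b)))).
MGU = { X ↦ succ(succ(b)), X2 ↦ q(succ(succ(f(q(f(b, succ(succ(b)))), q(f(b, succ(succ(b)))))))), T ↦ succ(f(q(f(b, succ(succ(b)))), q(f(b, succ(succ(b)))))), N ↦ succ(succ(f(q(f(b, succ(succ(b)))), q(f(b, succ(succ(b))))))), X1 ↦ succ(succ(b)), Y ↦ f(q(f(b, succ(succ(b)))), q(f(b, succ(succ(b))))), U ↦ f(unit, unit), Y2 ↦ q(f(b, succ(succ(b)))), S ↦ q(4), P ↦ succ(succ(b)) }, so Y2 ↦ q(f(b, succ(succ(b)))).

q(f(b, succ(succ(b))))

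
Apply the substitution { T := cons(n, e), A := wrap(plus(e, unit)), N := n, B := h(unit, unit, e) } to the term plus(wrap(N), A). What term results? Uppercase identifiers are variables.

Replace each occurrence of A with wrap(plus(e, unit)).
Replace each occurrence of N with n.
Result: plus(wrap(n), wrap(plus(e, unit))).

plus(wrap(n), wrap(plus(e, unit)))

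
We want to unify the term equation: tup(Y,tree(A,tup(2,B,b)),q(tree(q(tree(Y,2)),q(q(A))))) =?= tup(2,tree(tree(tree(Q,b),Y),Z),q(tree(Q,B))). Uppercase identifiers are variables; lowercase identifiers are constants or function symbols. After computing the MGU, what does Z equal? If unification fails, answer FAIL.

tup(2,q(q(tree(tree(q(tree(2,2)),b),2))),b)

Decompose tup/3: Y =?= 2,  tree(A,tup(2,B,b)) =?= tree(tree(tree(Q,b),Y),Z),  q(tree(q(tree(Y,2)),q(q(A)))) =?= q(tree(Q,B)).
Bind Y := 2; substituting into the remaining equations gives: tree(A,tup(2,B,b)) =?= tree(tree(tree(Q,b),2),Z),  q(tree(q(tree(2,2)),q(q(A)))) =?= q(tree(Q,B)).
Decompose tree/2: A =?= tree(tree(Q,b),2),  tup(2,B,b) =?= Z.
Bind A := tree(tree(Q,b),2); substituting into the one remaining equation that mentions A gives: q(tree(q(tree(2,2)),q(q(tree(tree(Q,b),2))))) =?= q(tree(Q,B)).
Bind Z := tup(2,B,b); no other remaining equation mentions Z.
Decompose q/1: tree(q(tree(2,2)),q(q(tree(tree(Q,b),2)))) =?= tree(Q,B).
Decompose tree/2: q(tree(2,2)) =?= Q,  q(q(tree(tree(Q,b),2))) =?= B.
Bind Q := q(tree(2,2)); substituting into the remaining equation gives: q(q(tree(tree(q(tree(2,2)),b),2))) =?= B. Substituting into the earlier binding gives A := tree(tree(q(tree(2,2)),b),2).
Bind B := q(q(tree(tree(q(tree(2,2)),b),2))). Substituting into the earlier binding gives Z := tup(2,q(q(tree(tree(q(tree(2,2)),b),2))),b).
MGU = { Y -> 2, A -> tree(tree(q(tree(2,2)),b),2), Z -> tup(2,q(q(tree(tree(q(tree(2,2)),b),2))),b), Q -> q(tree(2,2)), B -> q(q(tree(tree(q(tree(2,2)),b),2))) }, so Z -> tup(2,q(q(tree(tree(q(tree(2,2)),b),2))),b).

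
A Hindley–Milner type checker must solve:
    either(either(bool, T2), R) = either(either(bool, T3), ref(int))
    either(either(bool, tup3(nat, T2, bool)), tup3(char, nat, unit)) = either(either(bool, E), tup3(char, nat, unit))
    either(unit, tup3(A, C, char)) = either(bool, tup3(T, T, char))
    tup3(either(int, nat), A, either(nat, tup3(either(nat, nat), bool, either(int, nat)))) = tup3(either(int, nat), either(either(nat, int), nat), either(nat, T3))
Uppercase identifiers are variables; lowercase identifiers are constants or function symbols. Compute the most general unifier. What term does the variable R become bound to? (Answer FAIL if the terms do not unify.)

FAIL

Decompose either/2: either(bool, T2) = either(bool, T3),  R = ref(int).
Decompose either/2: bool = bool,  T2 = T3.
Delete trivial equation bool = bool.
Bind T2 := T3; substituting into the one remaining equation that mentions T2 gives: either(either(bool, tup3(nat, T3, bool)), tup3(char, nat, unit)) = either(either(bool, E), tup3(char, nat, unit)).
Bind R := ref(int); no other remaining equation mentions R.
Decompose either/2: either(bool, tup3(nat, T3, bool)) = either(bool, E),  tup3(char, nat, unit) = tup3(char, nat, unit).
Decompose either/2: bool = bool,  tup3(nat, T3, bool) = E.
Delete trivial equation bool = bool.
Bind E := tup3(nat, T3, bool); no other remaining equation mentions E.
Delete trivial equation tup3(char, nat, unit) = tup3(char, nat, unit).
Decompose either/2: unit = bool,  tup3(A, C, char) = tup3(T, T, char).
Clash: constants unit and bool differ; no unifier exists.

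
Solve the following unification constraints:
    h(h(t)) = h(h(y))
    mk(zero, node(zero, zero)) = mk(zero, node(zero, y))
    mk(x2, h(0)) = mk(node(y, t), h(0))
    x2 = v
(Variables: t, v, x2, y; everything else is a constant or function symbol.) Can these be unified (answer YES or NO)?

YES

Decompose h/1: h(t) = h(y).
Decompose h/1: t = y.
Bind t := y; substituting into the one remaining equation that mentions t gives: mk(x2, h(0)) = mk(node(y, y), h(0)).
Decompose mk/2: zero = zero,  node(zero, zero) = node(zero, y).
Delete trivial equation zero = zero.
Decompose node/2: zero = zero,  zero = y.
Delete trivial equation zero = zero.
Bind y := zero; substituting into the one remaining equation that mentions y gives: mk(x2, h(0)) = mk(node(zero, zero), h(0)). Substituting into the earlier binding gives t := zero.
Decompose mk/2: x2 = node(zero, zero),  h(0) = h(0).
Bind x2 := node(zero, zero); substituting into the one remaining equation that mentions x2 gives: node(zero, zero) = v.
Delete trivial equation h(0) = h(0).
Bind v := node(zero, zero).
No equations remain and no clash or occurs-check failure arose, so a unifier exists.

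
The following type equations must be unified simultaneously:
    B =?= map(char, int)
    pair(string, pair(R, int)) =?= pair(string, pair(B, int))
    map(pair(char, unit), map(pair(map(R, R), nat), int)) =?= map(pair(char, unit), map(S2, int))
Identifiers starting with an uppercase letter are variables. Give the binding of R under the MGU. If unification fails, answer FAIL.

map(char, int)

Bind B := map(char, int); substituting into the one remaining equation that mentions B gives: pair(string, pair(R, int)) =?= pair(string, pair(map(char, int), int)).
Decompose pair/2: string =?= string,  pair(R, int) =?= pair(map(char, int), int).
Delete trivial equation string =?= string.
Decompose pair/2: R =?= map(char, int),  int =?= int.
Bind R := map(char, int); substituting into the one remaining equation that mentions R gives: map(pair(char, unit), map(pair(map(map(char, int), map(char, int)), nat), int)) =?= map(pair(char, unit), map(S2, int)).
Delete trivial equation int =?= int.
Decompose map/2: pair(char, unit) =?= pair(char, unit),  map(pair(map(map(char, int), map(char, int)), nat), int) =?= map(S2, int).
Delete trivial equation pair(char, unit) =?= pair(char, unit).
Decompose map/2: pair(map(map(char, int), map(char, int)), nat) =?= S2,  int =?= int.
Bind S2 := pair(map(map(char, int), map(char, int)), nat); no other remaining equation mentions S2.
Delete trivial equation int =?= int.
MGU = { B -> map(char, int), R -> map(char, int), S2 -> pair(map(map(char, int), map(char, int)), nat) }, so R -> map(char, int).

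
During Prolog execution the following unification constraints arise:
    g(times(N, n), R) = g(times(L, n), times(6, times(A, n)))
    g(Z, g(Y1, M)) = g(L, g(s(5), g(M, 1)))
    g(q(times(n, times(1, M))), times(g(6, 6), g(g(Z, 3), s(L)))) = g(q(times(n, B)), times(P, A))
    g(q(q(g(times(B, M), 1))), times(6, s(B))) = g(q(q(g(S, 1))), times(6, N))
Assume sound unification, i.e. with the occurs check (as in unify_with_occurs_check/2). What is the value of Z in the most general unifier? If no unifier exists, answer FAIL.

FAIL

Decompose g/2: times(N, n) = times(L, n),  R = times(6, times(A, n)).
Decompose times/2: N = L,  n = n.
Bind N := L; substituting into the one remaining equation that mentions N gives: g(q(q(g(times(B, M), 1))), times(6, s(B))) = g(q(q(g(S, 1))), times(6, L)).
Delete trivial equation n = n.
Bind R := times(6, times(A, n)); no other remaining equation mentions R.
Decompose g/2: Z = L,  g(Y1, M) = g(s(5), g(M, 1)).
Bind Z := L; substituting into the one remaining equation that mentions Z gives: g(q(times(n, times(1, M))), times(g(6, 6), g(g(L, 3), s(L)))) = g(q(times(n, B)), times(P, A)).
Decompose g/2: Y1 = s(5),  M = g(M, 1).
Bind Y1 := s(5); no other remaining equation mentions Y1.
Occurs check fails: M occurs in g(M, 1); the equation M = g(M, 1) has no finite solution.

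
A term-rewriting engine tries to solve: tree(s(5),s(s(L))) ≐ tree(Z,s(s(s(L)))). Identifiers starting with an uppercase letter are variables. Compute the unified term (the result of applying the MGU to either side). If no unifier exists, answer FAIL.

Decompose tree/2: s(5) ≐ Z,  s(s(L)) ≐ s(s(s(L))).
Bind Z := s(5); no other remaining equation mentions Z.
Decompose s/1: s(L) ≐ s(s(L)).
Decompose s/1: L ≐ s(L).
Occurs check fails: L occurs in s(L); the equation L ≐ s(L) has no finite solution.

FAIL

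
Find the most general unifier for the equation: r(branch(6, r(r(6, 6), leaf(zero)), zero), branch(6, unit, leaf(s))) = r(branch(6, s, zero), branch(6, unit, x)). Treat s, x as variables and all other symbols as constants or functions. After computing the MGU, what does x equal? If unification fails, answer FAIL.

leaf(r(r(6, 6), leaf(zero)))

Decompose r/2: branch(6, r(r(6, 6), leaf(zero)), zero) = branch(6, s, zero),  branch(6, unit, leaf(s)) = branch(6, unit, x).
Decompose branch/3: 6 = 6,  r(r(6, 6), leaf(zero)) = s,  zero = zero.
Delete trivial equation 6 = 6.
Bind s := r(r(6, 6), leaf(zero)); substituting into the one remaining equation that mentions s gives: branch(6, unit, leaf(r(r(6, 6), leaf(zero)))) = branch(6, unit, x).
Delete trivial equation zero = zero.
Decompose branch/3: 6 = 6,  unit = unit,  leaf(r(r(6, 6), leaf(zero))) = x.
Delete trivial equation 6 = 6.
Delete trivial equation unit = unit.
Bind x := leaf(r(r(6, 6), leaf(zero))).
MGU = { s := r(r(6, 6), leaf(zero)), x := leaf(r(r(6, 6), leaf(zero))) }, so x := leaf(r(r(6, 6), leaf(zero))).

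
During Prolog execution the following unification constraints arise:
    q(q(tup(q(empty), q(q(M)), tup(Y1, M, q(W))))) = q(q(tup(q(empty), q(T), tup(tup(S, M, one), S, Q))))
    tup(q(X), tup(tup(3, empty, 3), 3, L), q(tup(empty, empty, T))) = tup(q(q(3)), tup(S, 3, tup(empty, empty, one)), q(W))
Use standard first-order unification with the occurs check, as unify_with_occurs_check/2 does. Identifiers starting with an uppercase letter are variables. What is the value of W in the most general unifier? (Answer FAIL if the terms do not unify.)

Decompose q/1: q(tup(q(empty), q(q(M)), tup(Y1, M, q(W)))) = q(tup(q(empty), q(T), tup(tup(S, M, one), S, Q))).
Decompose q/1: tup(q(empty), q(q(M)), tup(Y1, M, q(W))) = tup(q(empty), q(T), tup(tup(S, M, one), S, Q)).
Decompose tup/3: q(empty) = q(empty),  q(q(M)) = q(T),  tup(Y1, M, q(W)) = tup(tup(S, M, one), S, Q).
Delete trivial equation q(empty) = q(empty).
Decompose q/1: q(M) = T.
Bind T := q(M); substituting into the one remaining equation that mentions T gives: tup(q(X), tup(tup(3, empty, 3), 3, L), q(tup(empty, empty, q(M)))) = tup(q(q(3)), tup(S, 3, tup(empty, empty, one)), q(W)).
Decompose tup/3: Y1 = tup(S, M, one),  M = S,  q(W) = Q.
Bind Y1 := tup(S, M, one); no other remaining equation mentions Y1.
Bind M := S; substituting into the one remaining equation that mentions M gives: tup(q(X), tup(tup(3, empty, 3), 3, L), q(tup(empty, empty, q(S)))) = tup(q(q(3)), tup(S, 3, tup(empty, empty, one)), q(W)). Substituting into the earlier bindings gives T := q(S), Y1 := tup(S, S, one).
Bind Q := q(W); no other remaining equation mentions Q.
Decompose tup/3: q(X) = q(q(3)),  tup(tup(3, empty, 3), 3, L) = tup(S, 3, tup(empty, empty, one)),  q(tup(empty, empty, q(S))) = q(W).
Decompose q/1: X = q(3).
Bind X := q(3); no other remaining equation mentions X.
Decompose tup/3: tup(3, empty, 3) = S,  3 = 3,  L = tup(empty, empty, one).
Bind S := tup(3, empty, 3); substituting into the one remaining equation that mentions S gives: q(tup(empty, empty, q(tup(3, empty, 3)))) = q(W). Substituting into the earlier bindings gives T := q(tup(3, empty, 3)), Y1 := tup(tup(3, empty, 3), tup(3, empty, 3), one), M := tup(3, empty, 3).
Delete trivial equation 3 = 3.
Bind L := tup(empty, empty, one); no other remaining equation mentions L.
Decompose q/1: tup(empty, empty, q(tup(3, empty, 3))) = W.
Bind W := tup(empty, empty, q(tup(3, empty, 3))). Substituting into the earlier binding gives Q := q(tup(empty, empty, q(tup(3, empty, 3)))).
MGU = { T ↦ q(tup(3, empty, 3)), Y1 ↦ tup(tup(3, empty, 3), tup(3, empty, 3), one), M ↦ tup(3, empty, 3), Q ↦ q(tup(empty, empty, q(tup(3, empty, 3)))), X ↦ q(3), S ↦ tup(3, empty, 3), L ↦ tup(empty, empty, one), W ↦ tup(empty, empty, q(tup(3, empty, 3))) }, so W ↦ tup(empty, empty, q(tup(3, empty, 3))).

tup(empty, empty, q(tup(3, empty, 3)))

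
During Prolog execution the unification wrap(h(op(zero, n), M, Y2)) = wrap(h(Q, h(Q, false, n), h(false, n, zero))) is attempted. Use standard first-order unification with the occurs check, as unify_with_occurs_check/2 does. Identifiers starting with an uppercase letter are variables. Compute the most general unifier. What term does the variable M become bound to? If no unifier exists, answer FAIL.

Decompose wrap/1: h(op(zero, n), M, Y2) = h(Q, h(Q, false, n), h(false, n, zero)).
Decompose h/3: op(zero, n) = Q,  M = h(Q, false, n),  Y2 = h(false, n, zero).
Bind Q := op(zero, n); substituting into the one remaining equation that mentions Q gives: M = h(op(zero, n), false, n).
Bind M := h(op(zero, n), false, n); no other remaining equation mentions M.
Bind Y2 := h(false, n, zero).
MGU = { Q = op(zero, n), M = h(op(zero, n), false, n), Y2 = h(false, n, zero) }, so M = h(op(zero, n), false, n).

h(op(zero, n), false, n)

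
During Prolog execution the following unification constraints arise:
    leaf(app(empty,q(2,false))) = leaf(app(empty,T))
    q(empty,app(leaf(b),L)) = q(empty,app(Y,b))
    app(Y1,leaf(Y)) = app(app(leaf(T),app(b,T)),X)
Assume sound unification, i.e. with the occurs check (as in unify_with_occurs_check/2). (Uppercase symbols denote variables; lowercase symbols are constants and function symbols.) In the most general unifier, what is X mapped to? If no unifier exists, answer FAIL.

leaf(leaf(b))

Decompose leaf/1: app(empty,q(2,false)) = app(empty,T).
Decompose app/2: empty = empty,  q(2,false) = T.
Delete trivial equation empty = empty.
Bind T := q(2,false); substituting into the one remaining equation that mentions T gives: app(Y1,leaf(Y)) = app(app(leaf(q(2,false)),app(b,q(2,false))),X).
Decompose q/2: empty = empty,  app(leaf(b),L) = app(Y,b).
Delete trivial equation empty = empty.
Decompose app/2: leaf(b) = Y,  L = b.
Bind Y := leaf(b); substituting into the one remaining equation that mentions Y gives: app(Y1,leaf(leaf(b))) = app(app(leaf(q(2,false)),app(b,q(2,false))),X).
Bind L := b; no other remaining equation mentions L.
Decompose app/2: Y1 = app(leaf(q(2,false)),app(b,q(2,false))),  leaf(leaf(b)) = X.
Bind Y1 := app(leaf(q(2,false)),app(b,q(2,false))); no other remaining equation mentions Y1.
Bind X := leaf(leaf(b)).
MGU = { T -> q(2,false), Y -> leaf(b), L -> b, Y1 -> app(leaf(q(2,false)),app(b,q(2,false))), X -> leaf(leaf(b)) }, so X -> leaf(leaf(b)).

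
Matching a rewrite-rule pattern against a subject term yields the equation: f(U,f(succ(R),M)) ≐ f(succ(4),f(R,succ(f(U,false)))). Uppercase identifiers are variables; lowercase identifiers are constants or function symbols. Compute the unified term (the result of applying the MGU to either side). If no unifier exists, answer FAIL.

FAIL

Decompose f/2: U ≐ succ(4),  f(succ(R),M) ≐ f(R,succ(f(U,false))).
Bind U := succ(4); substituting into the remaining equation gives: f(succ(R),M) ≐ f(R,succ(f(succ(4),false))).
Decompose f/2: succ(R) ≐ R,  M ≐ succ(f(succ(4),false)).
Occurs check fails: R occurs in succ(R); the equation R ≐ succ(R) has no finite solution.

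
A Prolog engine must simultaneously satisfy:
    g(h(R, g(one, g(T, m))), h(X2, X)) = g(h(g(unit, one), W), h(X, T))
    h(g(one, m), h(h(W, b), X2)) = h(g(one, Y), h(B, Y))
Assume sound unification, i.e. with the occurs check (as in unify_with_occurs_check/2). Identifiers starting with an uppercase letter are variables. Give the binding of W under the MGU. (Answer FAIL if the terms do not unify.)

g(one, g(m, m))

Decompose g/2: h(R, g(one, g(T, m))) = h(g(unit, one), W),  h(X2, X) = h(X, T).
Decompose h/2: R = g(unit, one),  g(one, g(T, m)) = W.
Bind R := g(unit, one); no other remaining equation mentions R.
Bind W := g(one, g(T, m)); substituting into the one remaining equation that mentions W gives: h(g(one, m), h(h(g(one, g(T, m)), b), X2)) = h(g(one, Y), h(B, Y)).
Decompose h/2: X2 = X,  X = T.
Bind X2 := X; substituting into the one remaining equation that mentions X2 gives: h(g(one, m), h(h(g(one, g(T, m)), b), X)) = h(g(one, Y), h(B, Y)).
Bind X := T; substituting into the remaining equation gives: h(g(one, m), h(h(g(one, g(T, m)), b), T)) = h(g(one, Y), h(B, Y)). Substituting into the earlier binding gives X2 := T.
Decompose h/2: g(one, m) = g(one, Y),  h(h(g(one, g(T, m)), b), T) = h(B, Y).
Decompose g/2: one = one,  m = Y.
Delete trivial equation one = one.
Bind Y := m; substituting into the remaining equation gives: h(h(g(one, g(T, m)), b), T) = h(B, m).
Decompose h/2: h(g(one, g(T, m)), b) = B,  T = m.
Bind B := h(g(one, g(T, m)), b); no other remaining equation mentions B.
Bind T := m. Substituting into the earlier bindings gives W := g(one, g(m, m)), X2 := m, X := m, B := h(g(one, g(m, m)), b).
MGU = { R = g(unit, one), W = g(one, g(m, m)), X2 = m, X = m, Y = m, B = h(g(one, g(m, m)), b), T = m }, so W = g(one, g(m, m)).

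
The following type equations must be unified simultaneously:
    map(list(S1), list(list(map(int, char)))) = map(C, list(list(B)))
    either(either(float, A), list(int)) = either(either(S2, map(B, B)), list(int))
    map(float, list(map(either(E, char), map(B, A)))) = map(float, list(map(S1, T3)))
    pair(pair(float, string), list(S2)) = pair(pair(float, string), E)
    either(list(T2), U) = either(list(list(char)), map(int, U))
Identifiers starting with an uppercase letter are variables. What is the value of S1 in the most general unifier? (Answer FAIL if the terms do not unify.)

Decompose map/2: list(S1) = C,  list(list(map(int, char))) = list(list(B)).
Bind C := list(S1); no other remaining equation mentions C.
Decompose list/1: list(map(int, char)) = list(B).
Decompose list/1: map(int, char) = B.
Bind B := map(int, char); substituting into the 2 remaining equations that mention B gives: either(either(float, A), list(int)) = either(either(S2, map(map(int, char), map(int, char))), list(int)),  map(float, list(map(either(E, char), map(map(int, char), A)))) = map(float, list(map(S1, T3))).
Decompose either/2: either(float, A) = either(S2, map(map(int, char), map(int, char))),  list(int) = list(int).
Decompose either/2: float = S2,  A = map(map(int, char), map(int, char)).
Bind S2 := float; substituting into the one remaining equation that mentions S2 gives: pair(pair(float, string), list(float)) = pair(pair(float, string), E).
Bind A := map(map(int, char), map(int, char)); substituting into the one remaining equation that mentions A gives: map(float, list(map(either(E, char), map(map(int, char), map(map(int, char), map(int, char)))))) = map(float, list(map(S1, T3))).
Delete trivial equation list(int) = list(int).
Decompose map/2: float = float,  list(map(either(E, char), map(map(int, char), map(map(int, char), map(int, char))))) = list(map(S1, T3)).
Delete trivial equation float = float.
Decompose list/1: map(either(E, char), map(map(int, char), map(map(int, char), map(int, char)))) = map(S1, T3).
Decompose map/2: either(E, char) = S1,  map(map(int, char), map(map(int, char), map(int, char))) = T3.
Bind S1 := either(E, char); no other remaining equation mentions S1. Substituting into the earlier binding gives C := list(either(E, char)).
Bind T3 := map(map(int, char), map(map(int, char), map(int, char))); no other remaining equation mentions T3.
Decompose pair/2: pair(float, string) = pair(float, string),  list(float) = E.
Delete trivial equation pair(float, string) = pair(float, string).
Bind E := list(float); no other remaining equation mentions E. Substituting into the earlier bindings gives C := list(either(list(float), char)), S1 := either(list(float), char).
Decompose either/2: list(T2) = list(list(char)),  U = map(int, U).
Decompose list/1: T2 = list(char).
Bind T2 := list(char); no other remaining equation mentions T2.
Occurs check fails: U occurs in map(int, U); the equation U = map(int, U) has no finite solution.

FAIL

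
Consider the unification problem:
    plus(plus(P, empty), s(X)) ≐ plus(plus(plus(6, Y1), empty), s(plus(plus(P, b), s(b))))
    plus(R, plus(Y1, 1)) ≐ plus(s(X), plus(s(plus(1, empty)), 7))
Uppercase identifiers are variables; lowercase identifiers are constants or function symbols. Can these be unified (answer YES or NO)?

Decompose plus/2: plus(P, empty) ≐ plus(plus(6, Y1), empty),  s(X) ≐ s(plus(plus(P, b), s(b))).
Decompose plus/2: P ≐ plus(6, Y1),  empty ≐ empty.
Bind P := plus(6, Y1); substituting into the one remaining equation that mentions P gives: s(X) ≐ s(plus(plus(plus(6, Y1), b), s(b))).
Delete trivial equation empty ≐ empty.
Decompose s/1: X ≐ plus(plus(plus(6, Y1), b), s(b)).
Bind X := plus(plus(plus(6, Y1), b), s(b)); substituting into the remaining equation gives: plus(R, plus(Y1, 1)) ≐ plus(s(plus(plus(plus(6, Y1), b), s(b))), plus(s(plus(1, empty)), 7)).
Decompose plus/2: R ≐ s(plus(plus(plus(6, Y1), b), s(b))),  plus(Y1, 1) ≐ plus(s(plus(1, empty)), 7).
Bind R := s(plus(plus(plus(6, Y1), b), s(b))); no other remaining equation mentions R.
Decompose plus/2: Y1 ≐ s(plus(1, empty)),  1 ≐ 7.
Bind Y1 := s(plus(1, empty)); no other remaining equation mentions Y1. Substituting into the earlier bindings gives P := plus(6, s(plus(1, empty))), X := plus(plus(plus(6, s(plus(1, empty))), b), s(b)), R := s(plus(plus(plus(6, s(plus(1, empty))), b), s(b))).
Clash: constants 1 and 7 differ; no unifier exists.

NO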